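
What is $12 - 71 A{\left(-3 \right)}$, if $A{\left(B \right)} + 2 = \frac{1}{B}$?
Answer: $\frac{533}{3} \approx 177.67$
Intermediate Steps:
$A{\left(B \right)} = -2 + \frac{1}{B}$
$12 - 71 A{\left(-3 \right)} = 12 - 71 \left(-2 + \frac{1}{-3}\right) = 12 - 71 \left(-2 - \frac{1}{3}\right) = 12 - - \frac{497}{3} = 12 + \frac{497}{3} = \frac{533}{3}$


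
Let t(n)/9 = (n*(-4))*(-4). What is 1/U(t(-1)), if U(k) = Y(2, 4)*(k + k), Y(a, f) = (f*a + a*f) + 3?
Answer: -1/5472 ≈ -0.00018275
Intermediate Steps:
t(n) = 144*n (t(n) = 9*((n*(-4))*(-4)) = 9*(-4*n*(-4)) = 9*(16*n) = 144*n)
Y(a, f) = 3 + 2*a*f (Y(a, f) = (a*f + a*f) + 3 = 2*a*f + 3 = 3 + 2*a*f)
U(k) = 38*k (U(k) = (3 + 2*2*4)*(k + k) = (3 + 16)*(2*k) = 19*(2*k) = 38*k)
1/U(t(-1)) = 1/(38*(144*(-1))) = 1/(38*(-144)) = 1/(-5472) = -1/5472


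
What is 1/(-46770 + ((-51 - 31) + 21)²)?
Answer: -1/43049 ≈ -2.3229e-5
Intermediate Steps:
1/(-46770 + ((-51 - 31) + 21)²) = 1/(-46770 + (-82 + 21)²) = 1/(-46770 + (-61)²) = 1/(-46770 + 3721) = 1/(-43049) = -1/43049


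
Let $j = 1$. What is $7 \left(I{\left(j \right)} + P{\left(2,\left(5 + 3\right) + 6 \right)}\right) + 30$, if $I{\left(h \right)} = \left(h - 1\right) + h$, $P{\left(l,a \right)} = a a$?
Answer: $1409$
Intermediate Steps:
$P{\left(l,a \right)} = a^{2}$
$I{\left(h \right)} = -1 + 2 h$ ($I{\left(h \right)} = \left(-1 + h\right) + h = -1 + 2 h$)
$7 \left(I{\left(j \right)} + P{\left(2,\left(5 + 3\right) + 6 \right)}\right) + 30 = 7 \left(\left(-1 + 2 \cdot 1\right) + \left(\left(5 + 3\right) + 6\right)^{2}\right) + 30 = 7 \left(\left(-1 + 2\right) + \left(8 + 6\right)^{2}\right) + 30 = 7 \left(1 + 14^{2}\right) + 30 = 7 \left(1 + 196\right) + 30 = 7 \cdot 197 + 30 = 1379 + 30 = 1409$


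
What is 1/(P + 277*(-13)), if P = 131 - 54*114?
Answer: -1/9626 ≈ -0.00010389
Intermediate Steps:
P = -6025 (P = 131 - 6156 = -6025)
1/(P + 277*(-13)) = 1/(-6025 + 277*(-13)) = 1/(-6025 - 3601) = 1/(-9626) = -1/9626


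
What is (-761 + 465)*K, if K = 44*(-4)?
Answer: 52096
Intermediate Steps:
K = -176
(-761 + 465)*K = (-761 + 465)*(-176) = -296*(-176) = 52096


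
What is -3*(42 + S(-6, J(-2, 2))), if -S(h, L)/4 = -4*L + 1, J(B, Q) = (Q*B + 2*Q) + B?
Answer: -18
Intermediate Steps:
J(B, Q) = B + 2*Q + B*Q (J(B, Q) = (B*Q + 2*Q) + B = (2*Q + B*Q) + B = B + 2*Q + B*Q)
S(h, L) = -4 + 16*L (S(h, L) = -4*(-4*L + 1) = -4*(1 - 4*L) = -4 + 16*L)
-3*(42 + S(-6, J(-2, 2))) = -3*(42 + (-4 + 16*(-2 + 2*2 - 2*2))) = -3*(42 + (-4 + 16*(-2 + 4 - 4))) = -3*(42 + (-4 + 16*(-2))) = -3*(42 + (-4 - 32)) = -3*(42 - 36) = -3*6 = -18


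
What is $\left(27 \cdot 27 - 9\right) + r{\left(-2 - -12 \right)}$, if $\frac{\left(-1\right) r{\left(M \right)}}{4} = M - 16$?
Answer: $744$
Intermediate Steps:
$r{\left(M \right)} = 64 - 4 M$ ($r{\left(M \right)} = - 4 \left(M - 16\right) = - 4 \left(-16 + M\right) = 64 - 4 M$)
$\left(27 \cdot 27 - 9\right) + r{\left(-2 - -12 \right)} = \left(27 \cdot 27 - 9\right) + \left(64 - 4 \left(-2 - -12\right)\right) = \left(729 - 9\right) + \left(64 - 4 \left(-2 + 12\right)\right) = 720 + \left(64 - 40\right) = 720 + 24 = 744$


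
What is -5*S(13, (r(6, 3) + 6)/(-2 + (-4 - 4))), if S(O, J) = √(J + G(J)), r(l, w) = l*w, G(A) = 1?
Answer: -I*√35 ≈ -5.9161*I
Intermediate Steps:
S(O, J) = √(1 + J) (S(O, J) = √(J + 1) = √(1 + J))
-5*S(13, (r(6, 3) + 6)/(-2 + (-4 - 4))) = -5*√(1 + (6*3 + 6)/(-2 + (-4 - 4))) = -5*√(1 + (18 + 6)/(-2 - 8)) = -5*√(1 + 24/(-10)) = -5*√(1 + 24*(-⅒)) = -5*√(1 - 12/5) = -I*√35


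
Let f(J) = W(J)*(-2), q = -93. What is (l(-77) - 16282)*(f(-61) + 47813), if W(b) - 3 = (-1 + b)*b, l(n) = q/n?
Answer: -7207067129/11 ≈ -6.5519e+8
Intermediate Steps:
l(n) = -93/n
W(b) = 3 + b*(-1 + b) (W(b) = 3 + (-1 + b)*b = 3 + b*(-1 + b))
f(J) = -6 - 2*J² + 2*J (f(J) = (3 + J² - J)*(-2) = -6 - 2*J² + 2*J)
(l(-77) - 16282)*(f(-61) + 47813) = (-93/(-77) - 16282)*((-6 - 2*(-61)² + 2*(-61)) + 47813) = (-93*(-1/77) - 16282)*((-6 - 2*3721 - 122) + 47813) = (93/77 - 16282)*((-6 - 7442 - 122) + 47813) = -1253621*(-7570 + 47813)/77 = -1253621/77*40243 = -7207067129/11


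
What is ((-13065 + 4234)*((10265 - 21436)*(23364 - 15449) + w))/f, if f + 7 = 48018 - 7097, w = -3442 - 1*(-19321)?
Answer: 390341618483/20457 ≈ 1.9081e+7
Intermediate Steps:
w = 15879 (w = -3442 + 19321 = 15879)
f = 40914 (f = -7 + (48018 - 7097) = -7 + 40921 = 40914)
((-13065 + 4234)*((10265 - 21436)*(23364 - 15449) + w))/f = ((-13065 + 4234)*((10265 - 21436)*(23364 - 15449) + 15879))/40914 = -8831*(-11171*7915 + 15879)*(1/40914) = -8831*(-88418465 + 15879)*(1/40914) = -8831*(-88402586)*(1/40914) = 780683236966*(1/40914) = 390341618483/20457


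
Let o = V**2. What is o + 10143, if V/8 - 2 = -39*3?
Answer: 856543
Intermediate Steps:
V = -920 (V = 16 + 8*(-39*3) = 16 + 8*(-117) = 16 - 936 = -920)
o = 846400 (o = (-920)**2 = 846400)
o + 10143 = 846400 + 10143 = 856543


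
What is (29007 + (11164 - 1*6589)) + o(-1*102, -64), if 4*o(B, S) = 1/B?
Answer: 13701455/408 ≈ 33582.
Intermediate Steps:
o(B, S) = 1/(4*B)
(29007 + (11164 - 1*6589)) + o(-1*102, -64) = (29007 + (11164 - 1*6589)) + 1/(4*((-1*102))) = (29007 + (11164 - 6589)) + (¼)/(-102) = (29007 + 4575) + (¼)*(-1/102) = 33582 - 1/408 = 13701455/408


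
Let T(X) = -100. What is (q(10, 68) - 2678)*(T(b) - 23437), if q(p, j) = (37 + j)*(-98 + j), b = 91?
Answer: 137173636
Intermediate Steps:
q(p, j) = (-98 + j)*(37 + j)
(q(10, 68) - 2678)*(T(b) - 23437) = ((-3626 + 68² - 61*68) - 2678)*(-100 - 23437) = ((-3626 + 4624 - 4148) - 2678)*(-23537) = (-3150 - 2678)*(-23537) = -5828*(-23537) = 137173636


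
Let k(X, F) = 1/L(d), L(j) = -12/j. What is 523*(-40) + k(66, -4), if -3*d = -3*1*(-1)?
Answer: -251039/12 ≈ -20920.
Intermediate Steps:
d = -1 (d = -(-3*1)*(-1)/3 = -(-1)*(-1) = -⅓*3 = -1)
k(X, F) = 1/12 (k(X, F) = 1/(-12/(-1)) = 1/(-12*(-1)) = 1/12)
523*(-40) + k(66, -4) = 523*(-40) + 1/12 = -20920 + 1/12 = -251039/12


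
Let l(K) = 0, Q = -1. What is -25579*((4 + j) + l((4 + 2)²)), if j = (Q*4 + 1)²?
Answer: -332527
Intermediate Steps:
j = 9 (j = (-1*4 + 1)² = (-4 + 1)² = (-3)² = 9)
-25579*((4 + j) + l((4 + 2)²)) = -25579*((4 + 9) + 0) = -25579*(13 + 0) = -25579*13 = -332527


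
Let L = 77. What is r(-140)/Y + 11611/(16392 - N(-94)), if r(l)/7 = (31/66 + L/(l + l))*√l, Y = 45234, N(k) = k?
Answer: 11611/16486 + 257*I*√35/4264920 ≈ 0.70429 + 0.0003565*I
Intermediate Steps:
r(l) = 7*√l*(31/66 + 77/(2*l)) (r(l) = 7*((31/66 + 77/(l + l))*√l) = 7*((31*(1/66) + 77/((2*l)))*√l) = 7*((31/66 + 77*(1/(2*l)))*√l) = 7*((31/66 + 77/(2*l))*√l) = 7*(√l*(31/66 + 77/(2*l))) = 7*√l*(31/66 + 77/(2*l)))
r(-140)/Y + 11611/(16392 - N(-94)) = (7*(2541 + 31*(-140))/(66*√(-140)))/45234 + 11611/(16392 - 1*(-94)) = (7*(-I*√35/70)*(2541 - 4340)/66)*(1/45234) + 11611/(16392 + 94) = ((7/66)*(-I*√35/70)*(-1799))*(1/45234) + 11611/16486 = (1799*I*√35/660)*(1/45234) + 11611*(1/16486) = 257*I*√35/4264920 + 11611/16486 = 11611/16486 + 257*I*√35/4264920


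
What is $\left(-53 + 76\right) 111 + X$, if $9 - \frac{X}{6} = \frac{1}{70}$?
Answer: $\frac{91242}{35} \approx 2606.9$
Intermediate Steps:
$X = \frac{1887}{35}$ ($X = 54 - \frac{6}{70} = 54 - \frac{3}{35} = \frac{1887}{35} \approx 53.914$)
$\left(-53 + 76\right) 111 + X = \left(-53 + 76\right) 111 + \frac{1887}{35} = 23 \cdot 111 + \frac{1887}{35} = 2553 + \frac{1887}{35} = \frac{91242}{35}$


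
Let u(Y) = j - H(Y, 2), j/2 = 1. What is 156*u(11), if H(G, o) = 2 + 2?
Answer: -312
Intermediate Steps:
H(G, o) = 4
j = 2 (j = 2*1 = 2)
u(Y) = -2 (u(Y) = 2 - 1*4 = 2 - 4 = -2)
156*u(11) = 156*(-2) = -312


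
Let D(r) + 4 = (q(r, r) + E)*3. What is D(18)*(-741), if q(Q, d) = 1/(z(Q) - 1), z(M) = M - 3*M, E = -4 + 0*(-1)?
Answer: 440895/37 ≈ 11916.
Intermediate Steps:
E = -4 (E = -4 + 0 = -4)
z(M) = -2*M
q(Q, d) = 1/(-1 - 2*Q) (q(Q, d) = 1/(-2*Q - 1) = 1/(-1 - 2*Q))
D(r) = -16 - 3/(1 + 2*r) (D(r) = -4 + (-1/(1 + 2*r) - 4)*3 = -4 + (-4 - 1/(1 + 2*r))*3 = -4 + (-12 - 3/(1 + 2*r)) = -16 - 3/(1 + 2*r))
D(18)*(-741) = ((-19 - 32*18)/(1 + 2*18))*(-741) = ((-19 - 576)/(1 + 36))*(-741) = (-595/37)*(-741) = ((1/37)*(-595))*(-741) = -595/37*(-741) = 440895/37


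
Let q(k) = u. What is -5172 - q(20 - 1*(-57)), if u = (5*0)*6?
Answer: -5172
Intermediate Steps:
u = 0 (u = 0*6 = 0)
q(k) = 0
-5172 - q(20 - 1*(-57)) = -5172 - 1*0 = -5172 + 0 = -5172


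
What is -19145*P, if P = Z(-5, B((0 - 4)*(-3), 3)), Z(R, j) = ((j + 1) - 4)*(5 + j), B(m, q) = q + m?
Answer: -4594800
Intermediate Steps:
B(m, q) = m + q
Z(R, j) = (-3 + j)*(5 + j) (Z(R, j) = ((1 + j) - 4)*(5 + j) = (-3 + j)*(5 + j))
P = 240 (P = -15 + ((0 - 4)*(-3) + 3)² + 2*((0 - 4)*(-3) + 3) = -15 + (-4*(-3) + 3)² + 2*(-4*(-3) + 3) = -15 + (12 + 3)² + 2*(12 + 3) = -15 + 15² + 2*15 = -15 + 225 + 30 = 240)
-19145*P = -19145*240 = -4594800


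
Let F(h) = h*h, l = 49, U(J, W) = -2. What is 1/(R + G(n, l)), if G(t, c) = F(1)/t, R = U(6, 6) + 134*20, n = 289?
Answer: 289/773943 ≈ 0.00037341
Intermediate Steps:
R = 2678 (R = -2 + 134*20 = -2 + 2680 = 2678)
F(h) = h²
G(t, c) = 1/t (G(t, c) = 1²/t = 1/t)
1/(R + G(n, l)) = 1/(2678 + 1/289) = 1/(773943/289) = 289/773943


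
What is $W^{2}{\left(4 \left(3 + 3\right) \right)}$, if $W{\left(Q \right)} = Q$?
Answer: $576$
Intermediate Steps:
$W^{2}{\left(4 \left(3 + 3\right) \right)} = \left(4 \left(3 + 3\right)\right)^{2} = \left(4 \cdot 6\right)^{2} = 24^{2} = 576$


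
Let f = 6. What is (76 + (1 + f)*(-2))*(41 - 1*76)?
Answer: -2170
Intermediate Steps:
(76 + (1 + f)*(-2))*(41 - 1*76) = (76 + (1 + 6)*(-2))*(41 - 1*76) = (76 + 7*(-2))*(41 - 76) = (76 - 14)*(-35) = 62*(-35) = -2170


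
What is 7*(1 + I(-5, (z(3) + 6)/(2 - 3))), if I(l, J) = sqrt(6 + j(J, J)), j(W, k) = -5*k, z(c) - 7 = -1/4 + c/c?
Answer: 7 + 7*sqrt(299)/2 ≈ 67.521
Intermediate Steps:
z(c) = 31/4 (z(c) = 7 + (-1/4 + c/c) = 7 + (-1*1/4 + 1) = 7 + (-1/4 + 1) = 7 + 3/4 = 31/4)
I(l, J) = sqrt(6 - 5*J)
7*(1 + I(-5, (z(3) + 6)/(2 - 3))) = 7*(1 + sqrt(6 - 5*(31/4 + 6)/(2 - 3))) = 7*(1 + sqrt(6 - 275/(4*(-1)))) = 7*(1 + sqrt(6 - 275*(-1)/4)) = 7*(1 + sqrt(6 - 5*(-55/4))) = 7*(1 + sqrt(6 + 275/4)) = 7*(1 + sqrt(299/4)) = 7*(1 + sqrt(299)/2) = 7 + 7*sqrt(299)/2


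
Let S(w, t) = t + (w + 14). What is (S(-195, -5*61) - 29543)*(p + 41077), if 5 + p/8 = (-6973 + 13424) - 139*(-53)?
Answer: -4551825849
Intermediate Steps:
p = 110504 (p = -40 + 8*((-6973 + 13424) - 139*(-53)) = -40 + 8*(6451 + 7367) = -40 + 8*13818 = -40 + 110544 = 110504)
S(w, t) = 14 + t + w (S(w, t) = t + (14 + w) = 14 + t + w)
(S(-195, -5*61) - 29543)*(p + 41077) = ((14 - 5*61 - 195) - 29543)*(110504 + 41077) = ((14 - 305 - 195) - 29543)*151581 = (-486 - 29543)*151581 = -30029*151581 = -4551825849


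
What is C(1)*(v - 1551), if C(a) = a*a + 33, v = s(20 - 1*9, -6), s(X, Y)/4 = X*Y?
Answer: -61710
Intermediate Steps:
s(X, Y) = 4*X*Y (s(X, Y) = 4*(X*Y) = 4*X*Y)
v = -264 (v = 4*(20 - 1*9)*(-6) = 4*(20 - 9)*(-6) = 4*11*(-6) = -264)
C(a) = 33 + a² (C(a) = a² + 33 = 33 + a²)
C(1)*(v - 1551) = (33 + 1²)*(-264 - 1551) = (33 + 1)*(-1815) = 34*(-1815) = -61710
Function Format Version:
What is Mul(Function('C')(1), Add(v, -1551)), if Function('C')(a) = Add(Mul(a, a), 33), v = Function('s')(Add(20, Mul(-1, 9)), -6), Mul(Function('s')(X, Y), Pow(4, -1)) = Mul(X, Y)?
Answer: -61710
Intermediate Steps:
Function('s')(X, Y) = Mul(4, X, Y) (Function('s')(X, Y) = Mul(4, Mul(X, Y)) = Mul(4, X, Y))
v = -264 (v = Mul(4, Add(20, Mul(-1, 9)), -6) = Mul(4, Add(20, -9), -6) = Mul(4, 11, -6) = -264)
Function('C')(a) = Add(33, Pow(a, 2)) (Function('C')(a) = Add(Pow(a, 2), 33) = Add(33, Pow(a, 2)))
Mul(Function('C')(1), Add(v, -1551)) = Mul(Add(33, Pow(1, 2)), Add(-264, -1551)) = Mul(Add(33, 1), -1815) = Mul(34, -1815) = -61710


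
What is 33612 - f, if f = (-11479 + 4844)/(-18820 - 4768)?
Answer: 792833221/23588 ≈ 33612.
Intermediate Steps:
f = 6635/23588 (f = -6635/(-23588) = -6635*(-1/23588) = 6635/23588 ≈ 0.28129)
33612 - f = 33612 - 1*6635/23588 = 33612 - 6635/23588 = 792833221/23588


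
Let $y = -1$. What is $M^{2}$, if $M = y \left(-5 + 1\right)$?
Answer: $16$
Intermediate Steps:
$M = 4$ ($M = - (-5 + 1) = \left(-1\right) \left(-4\right) = 4$)
$M^{2} = 4^{2} = 16$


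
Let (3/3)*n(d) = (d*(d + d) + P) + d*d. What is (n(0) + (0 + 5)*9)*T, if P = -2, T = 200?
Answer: 8600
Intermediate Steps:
n(d) = -2 + 3*d² (n(d) = (d*(d + d) - 2) + d*d = (d*(2*d) - 2) + d² = (2*d² - 2) + d² = (-2 + 2*d²) + d² = -2 + 3*d²)
(n(0) + (0 + 5)*9)*T = ((-2 + 3*0²) + (0 + 5)*9)*200 = ((-2 + 3*0) + 5*9)*200 = ((-2 + 0) + 45)*200 = (-2 + 45)*200 = 43*200 = 8600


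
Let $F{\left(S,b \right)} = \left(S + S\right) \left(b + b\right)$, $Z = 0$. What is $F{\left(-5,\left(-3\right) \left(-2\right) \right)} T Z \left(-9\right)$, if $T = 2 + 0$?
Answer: $0$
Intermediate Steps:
$F{\left(S,b \right)} = 4 S b$ ($F{\left(S,b \right)} = 2 S 2 b = 4 S b$)
$T = 2$
$F{\left(-5,\left(-3\right) \left(-2\right) \right)} T Z \left(-9\right) = 4 \left(-5\right) \left(\left(-3\right) \left(-2\right)\right) 2 \cdot 0 \left(-9\right) = 4 \left(-5\right) 6 \cdot 0 \left(-9\right) = \left(-120\right) 0 \left(-9\right) = 0 \left(-9\right) = 0$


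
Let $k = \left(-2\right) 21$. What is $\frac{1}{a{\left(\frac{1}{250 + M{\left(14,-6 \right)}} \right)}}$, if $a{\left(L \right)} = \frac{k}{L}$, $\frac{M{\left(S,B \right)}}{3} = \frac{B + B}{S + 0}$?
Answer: $- \frac{1}{10392} \approx -9.6228 \cdot 10^{-5}$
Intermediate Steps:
$M{\left(S,B \right)} = \frac{6 B}{S}$ ($M{\left(S,B \right)} = 3 \frac{B + B}{S + 0} = 3 \frac{2 B}{S} = \frac{6 B}{S}$)
$k = -42$
$a{\left(L \right)} = - \frac{42}{L}$
$\frac{1}{a{\left(\frac{1}{250 + M{\left(14,-6 \right)}} \right)}} = \frac{1}{\left(-42\right) \frac{1}{\frac{1}{250 + 6 \left(-6\right) \frac{1}{14}}}} = \frac{1}{\left(-42\right) \frac{1}{\frac{1}{250 - \frac{18}{7}}}} = \frac{1}{\left(-42\right) \frac{1}{\frac{1}{\frac{1732}{7}}}} = \frac{1}{\left(-42\right) \frac{1}{\frac{7}{1732}}} = \frac{1}{\left(-42\right) \frac{1732}{7}} = \frac{1}{-10392} = - \frac{1}{10392}$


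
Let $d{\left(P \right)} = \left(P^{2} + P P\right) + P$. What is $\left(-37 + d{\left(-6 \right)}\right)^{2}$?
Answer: $841$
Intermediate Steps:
$d{\left(P \right)} = P + 2 P^{2}$ ($d{\left(P \right)} = \left(P^{2} + P^{2}\right) + P = 2 P^{2} + P = P + 2 P^{2}$)
$\left(-37 + d{\left(-6 \right)}\right)^{2} = \left(-37 - 6 \left(1 + 2 \left(-6\right)\right)\right)^{2} = \left(-37 - 6 \left(1 - 12\right)\right)^{2} = \left(-37 - -66\right)^{2} = \left(-37 + 66\right)^{2} = 29^{2} = 841$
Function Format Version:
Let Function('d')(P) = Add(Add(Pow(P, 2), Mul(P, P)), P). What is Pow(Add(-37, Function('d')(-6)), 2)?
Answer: 841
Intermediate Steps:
Function('d')(P) = Add(P, Mul(2, Pow(P, 2))) (Function('d')(P) = Add(Add(Pow(P, 2), Pow(P, 2)), P) = Add(Mul(2, Pow(P, 2)), P) = Add(P, Mul(2, Pow(P, 2))))
Pow(Add(-37, Function('d')(-6)), 2) = Pow(Add(-37, Mul(-6, Add(1, Mul(2, -6)))), 2) = Pow(Add(-37, Mul(-6, Add(1, -12))), 2) = Pow(Add(-37, Mul(-6, -11)), 2) = Pow(Add(-37, 66), 2) = Pow(29, 2) = 841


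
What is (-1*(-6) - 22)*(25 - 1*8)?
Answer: -272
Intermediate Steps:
(-1*(-6) - 22)*(25 - 1*8) = (6 - 22)*(25 - 8) = -16*17 = -272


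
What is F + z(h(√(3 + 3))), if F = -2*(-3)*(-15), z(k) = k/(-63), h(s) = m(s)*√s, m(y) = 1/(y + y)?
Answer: -90 - 6^(¾)/756 ≈ -90.005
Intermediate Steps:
m(y) = 1/(2*y)
h(s) = 1/(2*√s) (h(s) = (1/(2*s))*√s = 1/(2*√s))
z(k) = -k/63 (z(k) = k*(-1/63) = -k/63)
F = -90 (F = 6*(-15) = -90)
F + z(h(√(3 + 3))) = -90 - 1/(126*√(√(3 + 3))) = -90 - 1/(126*√(√6)) = -90 - 6^(¾)/6/126 = -90 - 6^(¾)/756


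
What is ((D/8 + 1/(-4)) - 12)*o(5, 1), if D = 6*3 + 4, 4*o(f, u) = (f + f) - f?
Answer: -95/8 ≈ -11.875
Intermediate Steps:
o(f, u) = f/4 (o(f, u) = ((f + f) - f)/4 = (2*f - f)/4 = f/4)
D = 22 (D = 18 + 4 = 22)
((D/8 + 1/(-4)) - 12)*o(5, 1) = ((22/8 + 1/(-4)) - 12)*((¼)*5) = ((22*(⅛) + 1*(-¼)) - 12)*(5/4) = ((11/4 - ¼) - 12)*(5/4) = (5/2 - 12)*(5/4) = -19/2*5/4 = -95/8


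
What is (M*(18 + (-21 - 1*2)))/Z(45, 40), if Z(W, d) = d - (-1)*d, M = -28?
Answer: 7/4 ≈ 1.7500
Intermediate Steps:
Z(W, d) = 2*d (Z(W, d) = d + d = 2*d)
(M*(18 + (-21 - 1*2)))/Z(45, 40) = (-28*(18 + (-21 - 1*2)))/((2*40)) = -28*(18 + (-21 - 2))/80 = -28*(18 - 23)*(1/80) = -28*(-5)*(1/80) = 140*(1/80) = 7/4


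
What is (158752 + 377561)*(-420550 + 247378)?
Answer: -92874394836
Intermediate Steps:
(158752 + 377561)*(-420550 + 247378) = 536313*(-173172) = -92874394836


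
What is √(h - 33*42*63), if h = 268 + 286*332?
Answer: 3*√878 ≈ 88.893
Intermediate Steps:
h = 95220 (h = 268 + 94952 = 95220)
√(h - 33*42*63) = √(95220 - 33*42*63) = √(95220 - 1386*63) = √(95220 - 87318) = √7902 = 3*√878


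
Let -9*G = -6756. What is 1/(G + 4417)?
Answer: 3/15503 ≈ 0.00019351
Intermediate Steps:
G = 2252/3 (G = -⅑*(-6756) = 2252/3 ≈ 750.67)
1/(G + 4417) = 1/(2252/3 + 4417) = 1/(15503/3) = 3/15503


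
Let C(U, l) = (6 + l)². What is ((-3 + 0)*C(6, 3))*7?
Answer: -1701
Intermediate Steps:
((-3 + 0)*C(6, 3))*7 = ((-3 + 0)*(6 + 3)²)*7 = -3*9²*7 = -3*81*7 = -243*7 = -1701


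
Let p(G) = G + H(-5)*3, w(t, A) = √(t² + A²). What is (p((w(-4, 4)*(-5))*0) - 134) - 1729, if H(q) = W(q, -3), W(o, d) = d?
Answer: -1872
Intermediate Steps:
H(q) = -3
w(t, A) = √(A² + t²)
p(G) = -9 + G (p(G) = G - 3*3 = G - 9 = -9 + G)
(p((w(-4, 4)*(-5))*0) - 134) - 1729 = ((-9 + (√(4² + (-4)²)*(-5))*0) - 134) - 1729 = ((-9 + (√(16 + 16)*(-5))*0) - 134) - 1729 = ((-9 + (√32*(-5))*0) - 134) - 1729 = ((-9 + ((4*√2)*(-5))*0) - 134) - 1729 = ((-9 - 20*√2*0) - 134) - 1729 = ((-9 + 0) - 134) - 1729 = (-9 - 134) - 1729 = -143 - 1729 = -1872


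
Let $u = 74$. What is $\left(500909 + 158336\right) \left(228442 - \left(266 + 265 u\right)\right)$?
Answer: $137496092670$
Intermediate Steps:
$\left(500909 + 158336\right) \left(228442 - \left(266 + 265 u\right)\right) = \left(500909 + 158336\right) \left(228442 - 19876\right) = 659245 \left(228442 - 19876\right) = 659245 \cdot 208566 = 137496092670$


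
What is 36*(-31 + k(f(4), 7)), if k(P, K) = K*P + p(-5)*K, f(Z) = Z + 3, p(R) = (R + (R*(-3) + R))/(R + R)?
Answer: 522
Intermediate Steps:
p(R) = -½ (p(R) = (R + (-3*R + R))/((2*R)) = (R - 2*R)*(1/(2*R)) = (-R)*(1/(2*R)) = -½)
f(Z) = 3 + Z
k(P, K) = -K/2 + K*P (k(P, K) = K*P - K/2 = -K/2 + K*P)
36*(-31 + k(f(4), 7)) = 36*(-31 + 7*(-½ + (3 + 4))) = 36*(-31 + 7*(-½ + 7)) = 36*(-31 + 7*(13/2)) = 36*(-31 + 91/2) = 36*(29/2) = 522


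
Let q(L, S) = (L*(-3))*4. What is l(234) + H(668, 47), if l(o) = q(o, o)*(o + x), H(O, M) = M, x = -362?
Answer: 359471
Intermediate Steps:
q(L, S) = -12*L (q(L, S) = -3*L*4 = -12*L)
l(o) = -12*o*(-362 + o) (l(o) = (-12*o)*(o - 362) = (-12*o)*(-362 + o) = -12*o*(-362 + o))
l(234) + H(668, 47) = 12*234*(362 - 1*234) + 47 = 12*234*(362 - 234) + 47 = 12*234*128 + 47 = 359424 + 47 = 359471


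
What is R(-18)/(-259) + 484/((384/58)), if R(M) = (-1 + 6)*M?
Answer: 913151/12432 ≈ 73.452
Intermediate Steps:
R(M) = 5*M
R(-18)/(-259) + 484/((384/58)) = (5*(-18))/(-259) + 484/((384/58)) = -90*(-1/259) + 484/((384*(1/58))) = 90/259 + 484/(192/29) = 90/259 + 484*(29/192) = 90/259 + 3509/48 = 913151/12432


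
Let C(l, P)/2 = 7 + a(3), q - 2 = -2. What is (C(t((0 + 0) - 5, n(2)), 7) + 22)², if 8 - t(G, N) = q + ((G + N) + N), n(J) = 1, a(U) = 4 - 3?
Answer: 1444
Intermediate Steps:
a(U) = 1
q = 0 (q = 2 - 2 = 0)
t(G, N) = 8 - G - 2*N (t(G, N) = 8 - (0 + ((G + N) + N)) = 8 - (0 + (G + 2*N)) = 8 - (G + 2*N) = 8 + (-G - 2*N) = 8 - G - 2*N)
C(l, P) = 16 (C(l, P) = 2*(7 + 1) = 2*8 = 16)
(C(t((0 + 0) - 5, n(2)), 7) + 22)² = (16 + 22)² = 38² = 1444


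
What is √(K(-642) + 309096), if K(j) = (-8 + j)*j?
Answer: 2*√181599 ≈ 852.29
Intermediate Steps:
K(j) = j*(-8 + j)
√(K(-642) + 309096) = √(-642*(-8 - 642) + 309096) = √(-642*(-650) + 309096) = √(417300 + 309096) = √726396 = 2*√181599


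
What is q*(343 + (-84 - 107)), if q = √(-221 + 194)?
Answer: 456*I*√3 ≈ 789.82*I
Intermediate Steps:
q = 3*I*√3 (q = √(-27) = 3*I*√3 ≈ 5.1962*I)
q*(343 + (-84 - 107)) = (3*I*√3)*(343 + (-84 - 107)) = (3*I*√3)*(343 - 191) = (3*I*√3)*152 = 456*I*√3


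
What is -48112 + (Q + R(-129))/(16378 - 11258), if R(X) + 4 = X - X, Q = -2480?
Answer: -61583981/1280 ≈ -48113.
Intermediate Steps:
R(X) = -4 (R(X) = -4 + (X - X) = -4 + 0 = -4)
-48112 + (Q + R(-129))/(16378 - 11258) = -48112 + (-2480 - 4)/(16378 - 11258) = -48112 - 2484/5120 = -48112 - 2484*1/5120 = -48112 - 621/1280 = -61583981/1280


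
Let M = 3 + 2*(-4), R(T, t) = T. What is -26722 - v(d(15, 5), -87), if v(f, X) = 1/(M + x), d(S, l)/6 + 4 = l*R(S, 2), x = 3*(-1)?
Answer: -213775/8 ≈ -26722.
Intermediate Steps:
x = -3
d(S, l) = -24 + 6*S*l (d(S, l) = -24 + 6*(l*S) = -24 + 6*(S*l) = -24 + 6*S*l)
M = -5 (M = 3 - 8 = -5)
v(f, X) = -⅛ (v(f, X) = 1/(-5 - 3) = 1/(-8) = -⅛)
-26722 - v(d(15, 5), -87) = -26722 - 1*(-⅛) = -26722 + ⅛ = -213775/8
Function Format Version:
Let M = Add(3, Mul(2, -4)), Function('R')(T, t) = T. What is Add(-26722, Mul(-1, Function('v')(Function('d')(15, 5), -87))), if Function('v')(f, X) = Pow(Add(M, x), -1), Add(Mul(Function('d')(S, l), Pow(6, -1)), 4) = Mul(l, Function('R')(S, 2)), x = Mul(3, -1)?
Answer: Rational(-213775, 8) ≈ -26722.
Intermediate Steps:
x = -3
Function('d')(S, l) = Add(-24, Mul(6, S, l)) (Function('d')(S, l) = Add(-24, Mul(6, Mul(l, S))) = Add(-24, Mul(6, Mul(S, l))) = Add(-24, Mul(6, S, l)))
M = -5 (M = Add(3, -8) = -5)
Function('v')(f, X) = Rational(-1, 8) (Function('v')(f, X) = Pow(Add(-5, -3), -1) = Pow(-8, -1) = Rational(-1, 8))
Add(-26722, Mul(-1, Function('v')(Function('d')(15, 5), -87))) = Add(-26722, Mul(-1, Rational(-1, 8))) = Add(-26722, Rational(1, 8)) = Rational(-213775, 8)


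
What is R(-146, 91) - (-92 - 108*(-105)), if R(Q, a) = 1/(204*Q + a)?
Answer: -333986865/29693 ≈ -11248.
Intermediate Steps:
R(Q, a) = 1/(a + 204*Q)
R(-146, 91) - (-92 - 108*(-105)) = 1/(91 + 204*(-146)) - (-92 - 108*(-105)) = 1/(91 - 29784) - (-92 + 11340) = 1/(-29693) - 1*11248 = -1/29693 - 11248 = -333986865/29693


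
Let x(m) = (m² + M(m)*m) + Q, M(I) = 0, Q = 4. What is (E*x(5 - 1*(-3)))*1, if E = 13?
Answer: 884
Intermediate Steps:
x(m) = 4 + m² (x(m) = (m² + 0*m) + 4 = (m² + 0) + 4 = m² + 4 = 4 + m²)
(E*x(5 - 1*(-3)))*1 = (13*(4 + (5 - 1*(-3))²))*1 = (13*(4 + (5 + 3)²))*1 = (13*(4 + 8²))*1 = (13*(4 + 64))*1 = (13*68)*1 = 884*1 = 884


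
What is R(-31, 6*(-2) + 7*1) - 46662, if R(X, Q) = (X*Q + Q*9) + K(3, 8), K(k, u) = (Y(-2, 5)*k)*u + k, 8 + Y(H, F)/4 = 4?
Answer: -46933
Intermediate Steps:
Y(H, F) = -16 (Y(H, F) = -32 + 4*4 = -32 + 16 = -16)
K(k, u) = k - 16*k*u (K(k, u) = (-16*k)*u + k = -16*k*u + k = k - 16*k*u)
R(X, Q) = -381 + 9*Q + Q*X (R(X, Q) = (X*Q + Q*9) + 3*(1 - 16*8) = (Q*X + 9*Q) + 3*(1 - 128) = (9*Q + Q*X) + 3*(-127) = (9*Q + Q*X) - 381 = -381 + 9*Q + Q*X)
R(-31, 6*(-2) + 7*1) - 46662 = (-381 + 9*(6*(-2) + 7*1) + (6*(-2) + 7*1)*(-31)) - 46662 = (-381 + 9*(-12 + 7) + (-12 + 7)*(-31)) - 46662 = (-381 + 9*(-5) - 5*(-31)) - 46662 = (-381 - 45 + 155) - 46662 = -271 - 46662 = -46933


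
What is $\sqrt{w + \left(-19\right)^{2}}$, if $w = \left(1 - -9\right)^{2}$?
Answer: $\sqrt{461} \approx 21.471$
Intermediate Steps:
$w = 100$ ($w = \left(1 + 9\right)^{2} = 10^{2} = 100$)
$\sqrt{w + \left(-19\right)^{2}} = \sqrt{100 + \left(-19\right)^{2}} = \sqrt{100 + 361} = \sqrt{461}$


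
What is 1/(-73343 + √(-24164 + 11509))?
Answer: -73343/5379208304 - I*√12655/5379208304 ≈ -1.3635e-5 - 2.0913e-8*I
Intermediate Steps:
1/(-73343 + √(-24164 + 11509)) = 1/(-73343 + √(-12655)) = 1/(-73343 + I*√12655)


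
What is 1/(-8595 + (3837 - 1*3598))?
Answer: -1/8356 ≈ -0.00011967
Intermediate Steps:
1/(-8595 + (3837 - 1*3598)) = 1/(-8595 + (3837 - 3598)) = 1/(-8595 + 239) = 1/(-8356) = -1/8356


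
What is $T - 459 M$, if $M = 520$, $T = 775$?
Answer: $-237905$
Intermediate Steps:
$T - 459 M = 775 - 238680 = -237905$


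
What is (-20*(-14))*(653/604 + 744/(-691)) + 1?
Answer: 233631/104341 ≈ 2.2391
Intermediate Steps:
(-20*(-14))*(653/604 + 744/(-691)) + 1 = 280*(653*(1/604) + 744*(-1/691)) + 1 = 280*(653/604 - 744/691) + 1 = 280*(1847/417364) + 1 = 129290/104341 + 1 = 233631/104341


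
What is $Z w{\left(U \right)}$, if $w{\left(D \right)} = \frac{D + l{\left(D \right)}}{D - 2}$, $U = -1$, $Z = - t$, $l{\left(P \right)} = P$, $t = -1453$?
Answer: $\frac{2906}{3} \approx 968.67$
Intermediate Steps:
$Z = 1453$ ($Z = \left(-1\right) \left(-1453\right) = 1453$)
$w{\left(D \right)} = \frac{2 D}{-2 + D}$ ($w{\left(D \right)} = \frac{D + D}{D - 2} = \frac{2 D}{D - 2} = \frac{2 D}{-2 + D}$)
$Z w{\left(U \right)} = 1453 \cdot 2 \left(-1\right) \frac{1}{-2 - 1} = 1453 \cdot 2 \left(-1\right) \frac{1}{-3} = 1453 \cdot 2 \left(-1\right) \left(- \frac{1}{3}\right) = 1453 \cdot \frac{2}{3} = \frac{2906}{3}$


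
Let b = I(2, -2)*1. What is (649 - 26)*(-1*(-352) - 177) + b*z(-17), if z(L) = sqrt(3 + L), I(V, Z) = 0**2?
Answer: 109025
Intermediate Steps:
I(V, Z) = 0
b = 0 (b = 0*1 = 0)
(649 - 26)*(-1*(-352) - 177) + b*z(-17) = (649 - 26)*(-1*(-352) - 177) + 0*sqrt(3 - 17) = 623*(352 - 177) + 0*sqrt(-14) = 623*175 + 0*(I*sqrt(14)) = 109025 + 0 = 109025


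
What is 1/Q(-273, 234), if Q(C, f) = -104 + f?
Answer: 1/130 ≈ 0.0076923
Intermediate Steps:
1/Q(-273, 234) = 1/(-104 + 234) = 1/130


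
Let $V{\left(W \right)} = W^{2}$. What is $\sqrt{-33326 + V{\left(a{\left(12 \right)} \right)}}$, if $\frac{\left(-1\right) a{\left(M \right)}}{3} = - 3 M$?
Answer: $i \sqrt{21662} \approx 147.18 i$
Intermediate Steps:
$a{\left(M \right)} = 9 M$ ($a{\left(M \right)} = - 3 \left(- 3 M\right) = 9 M$)
$\sqrt{-33326 + V{\left(a{\left(12 \right)} \right)}} = \sqrt{-33326 + \left(9 \cdot 12\right)^{2}} = \sqrt{-33326 + 108^{2}} = \sqrt{-33326 + 11664} = \sqrt{-21662} = i \sqrt{21662}$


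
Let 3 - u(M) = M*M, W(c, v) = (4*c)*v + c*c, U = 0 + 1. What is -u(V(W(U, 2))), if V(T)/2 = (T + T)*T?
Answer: 104973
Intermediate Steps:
U = 1
W(c, v) = c**2 + 4*c*v (W(c, v) = 4*c*v + c**2 = c**2 + 4*c*v)
V(T) = 4*T**2 (V(T) = 2*((T + T)*T) = 2*((2*T)*T) = 2*(2*T**2) = 4*T**2)
u(M) = 3 - M**2 (u(M) = 3 - M*M = 3 - M**2)
-u(V(W(U, 2))) = -(3 - (4*(1*(1 + 4*2))**2)**2) = -(3 - (4*(1*(1 + 8))**2)**2) = -(3 - (4*(1*9)**2)**2) = -(3 - (4*9**2)**2) = -(3 - (4*81)**2) = -(3 - 1*324**2) = -(3 - 1*104976) = -(3 - 104976) = -1*(-104973) = 104973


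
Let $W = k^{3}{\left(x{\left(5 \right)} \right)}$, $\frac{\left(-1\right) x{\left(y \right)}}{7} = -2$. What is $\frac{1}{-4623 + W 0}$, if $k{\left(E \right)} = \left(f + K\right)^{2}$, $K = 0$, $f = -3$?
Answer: $- \frac{1}{4623} \approx -0.00021631$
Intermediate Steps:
$x{\left(y \right)} = 14$ ($x{\left(y \right)} = \left(-7\right) \left(-2\right) = 14$)
$k{\left(E \right)} = 9$ ($k{\left(E \right)} = \left(-3 + 0\right)^{2} = \left(-3\right)^{2} = 9$)
$W = 729$ ($W = 9^{3} = 729$)
$\frac{1}{-4623 + W 0} = \frac{1}{-4623 + 729 \cdot 0} = \frac{1}{-4623 + 0} = \frac{1}{-4623} = - \frac{1}{4623}$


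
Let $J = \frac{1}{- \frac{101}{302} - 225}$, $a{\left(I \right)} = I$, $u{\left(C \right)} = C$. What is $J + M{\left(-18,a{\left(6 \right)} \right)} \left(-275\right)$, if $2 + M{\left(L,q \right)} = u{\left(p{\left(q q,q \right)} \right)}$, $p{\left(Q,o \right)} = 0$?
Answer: $\frac{37427748}{68051} \approx 550.0$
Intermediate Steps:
$M{\left(L,q \right)} = -2$ ($M{\left(L,q \right)} = -2 + 0 = -2$)
$J = - \frac{302}{68051}$ ($J = \frac{1}{\left(-101\right) \frac{1}{302} - 225} = \frac{1}{- \frac{101}{302} - 225} = \frac{1}{- \frac{68051}{302}} = - \frac{302}{68051} \approx -0.0044378$)
$J + M{\left(-18,a{\left(6 \right)} \right)} \left(-275\right) = - \frac{302}{68051} - -550 = - \frac{302}{68051} + 550 = \frac{37427748}{68051}$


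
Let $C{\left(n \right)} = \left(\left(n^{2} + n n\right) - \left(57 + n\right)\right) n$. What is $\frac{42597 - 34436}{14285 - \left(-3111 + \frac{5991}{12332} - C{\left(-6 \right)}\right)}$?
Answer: $\frac{100641452}{212967649} \approx 0.47257$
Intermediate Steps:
$C{\left(n \right)} = n \left(-57 - n + 2 n^{2}\right)$ ($C{\left(n \right)} = \left(\left(n^{2} + n^{2}\right) - \left(57 + n\right)\right) n = \left(2 n^{2} - \left(57 + n\right)\right) n = \left(-57 - n + 2 n^{2}\right) n = n \left(-57 - n + 2 n^{2}\right)$)
$\frac{42597 - 34436}{14285 - \left(-3111 + \frac{5991}{12332} - C{\left(-6 \right)}\right)} = \frac{42597 - 34436}{14285 - \left(-3111 + \frac{5991}{12332} + 6 \left(-57 - -6 + 2 \left(-6\right)^{2}\right)\right)} = \frac{8161}{14285 + \left(\left(3111 - 6 \left(-57 + 6 + 2 \cdot 36\right)\right) - \frac{5991}{12332}\right)} = \frac{8161}{14285 + \left(\left(3111 - 6 \left(-57 + 6 + 72\right)\right) - \frac{5991}{12332}\right)} = \frac{8161}{14285 + \left(\left(3111 - 126\right) - \frac{5991}{12332}\right)} = \frac{8161}{14285 + \left(2985 - \frac{5991}{12332}\right)} = \frac{8161}{14285 + \frac{36805029}{12332}} = \frac{8161}{\frac{212967649}{12332}} = 8161 \cdot \frac{12332}{212967649} = \frac{100641452}{212967649}$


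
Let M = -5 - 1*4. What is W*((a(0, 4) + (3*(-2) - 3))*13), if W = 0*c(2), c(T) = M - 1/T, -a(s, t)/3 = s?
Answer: 0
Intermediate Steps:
a(s, t) = -3*s
M = -9 (M = -5 - 4 = -9)
c(T) = -9 - 1/T
W = 0 (W = 0*(-9 - 1/2) = 0*(-9 - 1*½) = 0*(-9 - ½) = 0*(-19/2) = 0)
W*((a(0, 4) + (3*(-2) - 3))*13) = 0*((-3*0 + (3*(-2) - 3))*13) = 0*((0 + (-6 - 3))*13) = 0*((0 - 9)*13) = 0*(-9*13) = 0*(-117) = 0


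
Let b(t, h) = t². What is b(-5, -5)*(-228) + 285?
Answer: -5415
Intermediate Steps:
b(-5, -5)*(-228) + 285 = (-5)²*(-228) + 285 = 25*(-228) + 285 = -5700 + 285 = -5415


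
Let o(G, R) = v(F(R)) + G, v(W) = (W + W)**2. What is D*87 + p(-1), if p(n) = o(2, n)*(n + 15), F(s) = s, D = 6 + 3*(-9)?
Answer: -1743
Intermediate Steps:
D = -21 (D = 6 - 27 = -21)
v(W) = 4*W**2 (v(W) = (2*W)**2 = 4*W**2)
o(G, R) = G + 4*R**2 (o(G, R) = 4*R**2 + G = G + 4*R**2)
p(n) = (2 + 4*n**2)*(15 + n) (p(n) = (2 + 4*n**2)*(n + 15) = (2 + 4*n**2)*(15 + n))
D*87 + p(-1) = -21*87 + 2*(1 + 2*(-1)**2)*(15 - 1) = -1827 + 2*(1 + 2*1)*14 = -1827 + 2*(1 + 2)*14 = -1827 + 2*3*14 = -1827 + 84 = -1743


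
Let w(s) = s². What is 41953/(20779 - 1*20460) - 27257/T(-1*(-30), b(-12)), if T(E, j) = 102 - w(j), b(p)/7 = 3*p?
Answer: 2668599089/20225238 ≈ 131.94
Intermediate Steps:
b(p) = 21*p (b(p) = 7*(3*p) = 21*p)
T(E, j) = 102 - j²
41953/(20779 - 1*20460) - 27257/T(-1*(-30), b(-12)) = 41953/(20779 - 1*20460) - 27257/(102 - (21*(-12))²) = 41953/(20779 - 20460) - 27257/(102 - 1*(-252)²) = 41953/319 - 27257/(102 - 1*63504) = 41953*(1/319) - 27257/(102 - 63504) = 41953/319 - 27257/(-63402) = 41953/319 - 27257*(-1/63402) = 41953/319 + 27257/63402 = 2668599089/20225238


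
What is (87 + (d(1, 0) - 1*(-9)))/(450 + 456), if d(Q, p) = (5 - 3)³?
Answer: 52/453 ≈ 0.11479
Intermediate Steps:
d(Q, p) = 8 (d(Q, p) = 2³ = 8)
(87 + (d(1, 0) - 1*(-9)))/(450 + 456) = (87 + (8 - 1*(-9)))/(450 + 456) = (87 + (8 + 9))/906 = (87 + 17)/906 = (1/906)*104 = 52/453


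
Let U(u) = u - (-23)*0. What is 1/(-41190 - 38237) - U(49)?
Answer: -3891924/79427 ≈ -49.000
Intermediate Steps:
U(u) = u (U(u) = u - 1*0 = u + 0 = u)
1/(-41190 - 38237) - U(49) = 1/(-41190 - 38237) - 1*49 = 1/(-79427) - 49 = -1/79427 - 49 = -3891924/79427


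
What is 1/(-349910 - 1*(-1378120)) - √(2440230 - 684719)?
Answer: 1/1028210 - √1755511 ≈ -1325.0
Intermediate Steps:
1/(-349910 - 1*(-1378120)) - √(2440230 - 684719) = 1/(-349910 + 1378120) - √1755511 = 1/1028210 - √1755511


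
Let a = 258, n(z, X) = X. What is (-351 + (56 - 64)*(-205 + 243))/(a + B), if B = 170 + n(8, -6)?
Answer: -655/422 ≈ -1.5521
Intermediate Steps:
B = 164 (B = 170 - 6 = 164)
(-351 + (56 - 64)*(-205 + 243))/(a + B) = (-351 + (56 - 64)*(-205 + 243))/(258 + 164) = (-351 - 8*38)/422 = (-351 - 304)*(1/422) = -655*1/422 = -655/422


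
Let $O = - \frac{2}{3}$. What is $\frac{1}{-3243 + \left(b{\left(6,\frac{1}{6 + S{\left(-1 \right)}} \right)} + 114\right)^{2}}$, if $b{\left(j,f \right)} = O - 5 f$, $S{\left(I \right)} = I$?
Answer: $\frac{9}{84382} \approx 0.00010666$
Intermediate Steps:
$O = - \frac{2}{3}$ ($O = \left(-2\right) \frac{1}{3} = - \frac{2}{3} \approx -0.66667$)
$b{\left(j,f \right)} = - \frac{2}{3} - 5 f$
$\frac{1}{-3243 + \left(b{\left(6,\frac{1}{6 + S{\left(-1 \right)}} \right)} + 114\right)^{2}} = \frac{1}{-3243 + \left(\left(- \frac{2}{3} - \frac{5}{6 - 1}\right) + 114\right)^{2}} = \frac{1}{-3243 + \left(\left(- \frac{2}{3} - \frac{5}{5}\right) + 114\right)^{2}} = \frac{1}{-3243 + \left(\left(- \frac{2}{3} - 1\right) + 114\right)^{2}} = \frac{1}{-3243 + \left(- \frac{5}{3} + 114\right)^{2}} = \frac{1}{-3243 + \left(\frac{337}{3}\right)^{2}} = \frac{1}{-3243 + \frac{113569}{9}} = \frac{1}{\frac{84382}{9}} = \frac{9}{84382}$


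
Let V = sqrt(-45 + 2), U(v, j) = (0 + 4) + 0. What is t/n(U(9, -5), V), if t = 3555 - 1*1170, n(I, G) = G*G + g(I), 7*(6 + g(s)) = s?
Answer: -5565/113 ≈ -49.248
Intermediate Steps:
U(v, j) = 4 (U(v, j) = 4 + 0 = 4)
g(s) = -6 + s/7
V = I*sqrt(43) (V = sqrt(-43) = I*sqrt(43) ≈ 6.5574*I)
n(I, G) = -6 + G**2 + I/7 (n(I, G) = G*G + (-6 + I/7) = G**2 + (-6 + I/7) = -6 + G**2 + I/7)
t = 2385 (t = 3555 - 1170 = 2385)
t/n(U(9, -5), V) = 2385/(-6 + (I*sqrt(43))**2 + (1/7)*4) = 2385/(-6 - 43 + 4/7) = 2385/(-339/7) = 2385*(-7/339) = -5565/113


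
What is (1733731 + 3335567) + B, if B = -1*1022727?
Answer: 4046571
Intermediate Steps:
B = -1022727
(1733731 + 3335567) + B = (1733731 + 3335567) - 1022727 = 5069298 - 1022727 = 4046571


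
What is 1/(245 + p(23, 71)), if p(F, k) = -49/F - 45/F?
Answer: 23/5541 ≈ 0.0041509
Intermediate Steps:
p(F, k) = -94/F
1/(245 + p(23, 71)) = 1/(245 - 94/23) = 1/(5541/23) = 23/5541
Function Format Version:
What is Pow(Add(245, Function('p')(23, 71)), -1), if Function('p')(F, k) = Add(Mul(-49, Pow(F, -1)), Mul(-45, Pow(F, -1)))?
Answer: Rational(23, 5541) ≈ 0.0041509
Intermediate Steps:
Function('p')(F, k) = Mul(-94, Pow(F, -1))
Pow(Add(245, Function('p')(23, 71)), -1) = Pow(Add(245, Mul(-94, Pow(23, -1))), -1) = Pow(Add(245, Mul(-94, Rational(1, 23))), -1) = Pow(Add(245, Rational(-94, 23)), -1) = Pow(Rational(5541, 23), -1) = Rational(23, 5541)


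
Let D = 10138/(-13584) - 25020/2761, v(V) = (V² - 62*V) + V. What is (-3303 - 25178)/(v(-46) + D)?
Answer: -534095990472/92116917115 ≈ -5.7980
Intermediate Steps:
v(V) = V² - 61*V
D = -183931349/18752712 (D = 10138*(-1/13584) - 25020*1/2761 = -5069/6792 - 25020/2761 = -183931349/18752712 ≈ -9.8083)
(-3303 - 25178)/(v(-46) + D) = (-3303 - 25178)/(-46*(-61 - 46) - 183931349/18752712) = -28481/(-46*(-107) - 183931349/18752712) = -28481/(4922 - 183931349/18752712) = -28481/92116917115/18752712 = -28481*18752712/92116917115 = -534095990472/92116917115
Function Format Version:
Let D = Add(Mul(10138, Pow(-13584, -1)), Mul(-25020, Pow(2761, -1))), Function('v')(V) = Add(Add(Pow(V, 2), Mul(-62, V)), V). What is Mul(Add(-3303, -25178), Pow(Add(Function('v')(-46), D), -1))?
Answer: Rational(-534095990472, 92116917115) ≈ -5.7980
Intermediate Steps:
Function('v')(V) = Add(Pow(V, 2), Mul(-61, V))
D = Rational(-183931349, 18752712) (D = Add(Mul(10138, Rational(-1, 13584)), Mul(-25020, Rational(1, 2761))) = Add(Rational(-5069, 6792), Rational(-25020, 2761)) = Rational(-183931349, 18752712) ≈ -9.8083)
Mul(Add(-3303, -25178), Pow(Add(Function('v')(-46), D), -1)) = Mul(Add(-3303, -25178), Pow(Add(Mul(-46, Add(-61, -46)), Rational(-183931349, 18752712)), -1)) = Mul(-28481, Pow(Add(Mul(-46, -107), Rational(-183931349, 18752712)), -1)) = Mul(-28481, Pow(Add(4922, Rational(-183931349, 18752712)), -1)) = Mul(-28481, Pow(Rational(92116917115, 18752712), -1)) = Mul(-28481, Rational(18752712, 92116917115)) = Rational(-534095990472, 92116917115)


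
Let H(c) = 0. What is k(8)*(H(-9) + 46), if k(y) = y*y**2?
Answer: 23552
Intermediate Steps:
k(y) = y**3
k(8)*(H(-9) + 46) = 8**3*(0 + 46) = 512*46 = 23552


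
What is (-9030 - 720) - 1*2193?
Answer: -11943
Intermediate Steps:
(-9030 - 720) - 1*2193 = -9750 - 2193 = -11943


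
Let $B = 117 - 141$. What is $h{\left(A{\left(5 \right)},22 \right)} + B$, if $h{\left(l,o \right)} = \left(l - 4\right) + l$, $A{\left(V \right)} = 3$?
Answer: $-22$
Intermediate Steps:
$B = -24$ ($B = 117 - 141 = -24$)
$h{\left(l,o \right)} = -4 + 2 l$ ($h{\left(l,o \right)} = \left(-4 + l\right) + l = -4 + 2 l$)
$h{\left(A{\left(5 \right)},22 \right)} + B = \left(-4 + 2 \cdot 3\right) - 24 = \left(-4 + 6\right) - 24 = 2 - 24 = -22$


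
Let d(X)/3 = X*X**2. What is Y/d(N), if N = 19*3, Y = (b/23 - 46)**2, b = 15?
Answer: 1087849/293901291 ≈ 0.0037014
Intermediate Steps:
Y = 1087849/529 (Y = (15/23 - 46)**2 = (-1043/23)**2 = 1087849/529 ≈ 2056.4)
N = 57
d(X) = 3*X**3 (d(X) = 3*(X*X**2) = 3*X**3)
Y/d(N) = 1087849/(529*((3*57**3))) = 1087849/(529*((3*185193))) = (1087849/529)/555579 = (1087849/529)*(1/555579) = 1087849/293901291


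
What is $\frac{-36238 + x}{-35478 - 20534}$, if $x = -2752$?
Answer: $\frac{19495}{28006} \approx 0.6961$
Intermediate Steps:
$\frac{-36238 + x}{-35478 - 20534} = \frac{-36238 - 2752}{-35478 - 20534} = - \frac{38990}{-56012} = \left(-38990\right) \left(- \frac{1}{56012}\right) = \frac{19495}{28006}$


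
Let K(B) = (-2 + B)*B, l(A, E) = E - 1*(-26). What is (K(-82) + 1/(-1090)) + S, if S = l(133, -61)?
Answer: 7469769/1090 ≈ 6853.0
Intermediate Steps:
l(A, E) = 26 + E (l(A, E) = E + 26 = 26 + E)
K(B) = B*(-2 + B)
S = -35 (S = 26 - 61 = -35)
(K(-82) + 1/(-1090)) + S = (-82*(-2 - 82) + 1/(-1090)) - 35 = (-82*(-84) - 1/1090) - 35 = (6888 - 1/1090) - 35 = 7507919/1090 - 35 = 7469769/1090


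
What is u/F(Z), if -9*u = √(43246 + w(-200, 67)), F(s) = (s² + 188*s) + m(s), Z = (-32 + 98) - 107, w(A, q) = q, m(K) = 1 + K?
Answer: √43313/54603 ≈ 0.0038115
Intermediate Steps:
Z = -41 (Z = 66 - 107 = -41)
F(s) = 1 + s² + 189*s (F(s) = (s² + 188*s) + (1 + s) = 1 + s² + 189*s)
u = -√43313/9 (u = -√(43246 + 67)/9 = -√43313/9 ≈ -23.124)
u/F(Z) = (-√43313/9)/(1 + (-41)² + 189*(-41)) = (-√43313/9)/(1 + 1681 - 7749) = -√43313/9/(-6067) = -√43313/9*(-1/6067) = √43313/54603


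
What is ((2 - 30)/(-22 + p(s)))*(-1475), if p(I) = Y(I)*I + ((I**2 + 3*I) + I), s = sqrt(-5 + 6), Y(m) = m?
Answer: -10325/4 ≈ -2581.3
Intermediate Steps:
s = 1 (s = sqrt(1) = 1)
p(I) = 2*I**2 + 4*I (p(I) = I*I + ((I**2 + 3*I) + I) = I**2 + (I**2 + 4*I) = 2*I**2 + 4*I)
((2 - 30)/(-22 + p(s)))*(-1475) = ((2 - 30)/(-22 + 2*1*(2 + 1)))*(-1475) = -28/(-22 + 2*1*3)*(-1475) = -28/(-22 + 6)*(-1475) = -28/(-16)*(-1475) = -28*(-1/16)*(-1475) = (7/4)*(-1475) = -10325/4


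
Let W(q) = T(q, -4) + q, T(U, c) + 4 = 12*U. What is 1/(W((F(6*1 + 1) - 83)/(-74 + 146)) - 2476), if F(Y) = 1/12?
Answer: -864/2155655 ≈ -0.00040081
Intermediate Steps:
F(Y) = 1/12
T(U, c) = -4 + 12*U
W(q) = -4 + 13*q (W(q) = (-4 + 12*q) + q = -4 + 13*q)
1/(W((F(6*1 + 1) - 83)/(-74 + 146)) - 2476) = 1/((-4 + 13*((1/12 - 83)/(-74 + 146))) - 2476) = 1/((-4 + 13*(-995/12/72)) - 2476) = 1/((-4 + 13*(-995/12*1/72)) - 2476) = 1/((-4 + 13*(-995/864)) - 2476) = 1/((-4 - 12935/864) - 2476) = 1/(-16391/864 - 2476) = 1/(-2155655/864) = -864/2155655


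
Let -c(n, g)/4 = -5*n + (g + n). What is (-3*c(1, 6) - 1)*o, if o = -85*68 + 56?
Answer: -131652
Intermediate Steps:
c(n, g) = -4*g + 16*n (c(n, g) = -4*(-5*n + (g + n)) = -4*(g - 4*n) = -4*g + 16*n)
o = -5724 (o = -5780 + 56 = -5724)
(-3*c(1, 6) - 1)*o = (-3*(-4*6 + 16*1) - 1)*(-5724) = (-3*(-24 + 16) - 1)*(-5724) = (-3*(-8) - 1)*(-5724) = (24 - 1)*(-5724) = 23*(-5724) = -131652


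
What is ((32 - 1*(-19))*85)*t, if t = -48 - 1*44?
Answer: -398820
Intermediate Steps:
t = -92 (t = -48 - 44 = -92)
((32 - 1*(-19))*85)*t = ((32 - 1*(-19))*85)*(-92) = ((32 + 19)*85)*(-92) = (51*85)*(-92) = 4335*(-92) = -398820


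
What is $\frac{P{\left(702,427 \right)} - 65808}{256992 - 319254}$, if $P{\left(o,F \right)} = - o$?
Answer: $\frac{3695}{3459} \approx 1.0682$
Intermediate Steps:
$\frac{P{\left(702,427 \right)} - 65808}{256992 - 319254} = \frac{\left(-1\right) 702 - 65808}{256992 - 319254} = \frac{-702 - 65808}{-62262} = \left(-66510\right) \left(- \frac{1}{62262}\right) = \frac{3695}{3459}$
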